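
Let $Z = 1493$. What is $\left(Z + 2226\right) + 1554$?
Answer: $5273$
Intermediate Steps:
$\left(Z + 2226\right) + 1554 = \left(1493 + 2226\right) + 1554 = 3719 + 1554 = 5273$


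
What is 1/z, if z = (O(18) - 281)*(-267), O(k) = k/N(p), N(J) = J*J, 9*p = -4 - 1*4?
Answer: 32/2206221 ≈ 1.4504e-5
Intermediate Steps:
p = -8/9 (p = (-4 - 1*4)/9 = (-4 - 4)/9 = (1/9)*(-8) = -8/9 ≈ -0.88889)
N(J) = J**2
O(k) = 81*k/64 (O(k) = k/((-8/9)**2) = k/(64/81) = k*(81/64) = 81*k/64)
z = 2206221/32 (z = ((81/64)*18 - 281)*(-267) = (729/32 - 281)*(-267) = -8263/32*(-267) = 2206221/32 ≈ 68944.)
1/z = 1/(2206221/32) = 32/2206221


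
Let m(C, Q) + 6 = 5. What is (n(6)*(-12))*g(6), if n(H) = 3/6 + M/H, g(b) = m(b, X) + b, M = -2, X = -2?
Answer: -10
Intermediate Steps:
m(C, Q) = -1 (m(C, Q) = -6 + 5 = -1)
g(b) = -1 + b
n(H) = ½ - 2/H (n(H) = 3/6 - 2/H = 3*(⅙) - 2/H = ½ - 2/H)
(n(6)*(-12))*g(6) = (((½)*(-4 + 6)/6)*(-12))*(-1 + 6) = (((½)*(⅙)*2)*(-12))*5 = ((⅙)*(-12))*5 = -2*5 = -10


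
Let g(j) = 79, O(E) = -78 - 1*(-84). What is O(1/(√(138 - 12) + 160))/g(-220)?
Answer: 6/79 ≈ 0.075949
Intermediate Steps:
O(E) = 6 (O(E) = -78 + 84 = 6)
O(1/(√(138 - 12) + 160))/g(-220) = 6/79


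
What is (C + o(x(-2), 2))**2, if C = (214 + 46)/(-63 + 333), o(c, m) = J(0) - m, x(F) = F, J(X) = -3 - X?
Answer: 11881/729 ≈ 16.298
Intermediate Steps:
o(c, m) = -3 - m (o(c, m) = (-3 - 1*0) - m = (-3 + 0) - m = -3 - m)
C = 26/27 (C = 260/270 = 260*(1/270) = 26/27 ≈ 0.96296)
(C + o(x(-2), 2))**2 = (26/27 + (-3 - 1*2))**2 = (26/27 + (-3 - 2))**2 = (26/27 - 5)**2 = (-109/27)**2 = 11881/729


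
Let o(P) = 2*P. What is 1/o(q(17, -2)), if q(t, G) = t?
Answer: 1/34 ≈ 0.029412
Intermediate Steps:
1/o(q(17, -2)) = 1/(2*17) = 1/34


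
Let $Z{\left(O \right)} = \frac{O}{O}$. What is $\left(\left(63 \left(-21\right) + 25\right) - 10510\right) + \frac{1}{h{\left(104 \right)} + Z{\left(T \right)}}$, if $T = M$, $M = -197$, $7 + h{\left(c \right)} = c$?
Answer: $- \frac{1157183}{98} \approx -11808.0$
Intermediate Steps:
$h{\left(c \right)} = -7 + c$
$T = -197$
$Z{\left(O \right)} = 1$
$\left(\left(63 \left(-21\right) + 25\right) - 10510\right) + \frac{1}{h{\left(104 \right)} + Z{\left(T \right)}} = \left(\left(63 \left(-21\right) + 25\right) - 10510\right) + \frac{1}{\left(-7 + 104\right) + 1} = \left(\left(-1323 + 25\right) - 10510\right) + \frac{1}{97 + 1} = \left(-1298 - 10510\right) + \frac{1}{98} = -11808 + \frac{1}{98} = - \frac{1157183}{98}$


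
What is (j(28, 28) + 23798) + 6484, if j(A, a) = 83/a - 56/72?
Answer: 7631615/252 ≈ 30284.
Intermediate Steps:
j(A, a) = -7/9 + 83/a (j(A, a) = 83/a - 56*1/72 = 83/a - 7/9 = -7/9 + 83/a)
(j(28, 28) + 23798) + 6484 = ((-7/9 + 83/28) + 23798) + 6484 = (551/252 + 23798) + 6484 = 5997647/252 + 6484 = 7631615/252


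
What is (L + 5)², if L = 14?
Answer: 361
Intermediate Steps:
(L + 5)² = (14 + 5)² = 19² = 361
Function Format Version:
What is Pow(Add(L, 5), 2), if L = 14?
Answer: 361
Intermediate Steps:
Pow(Add(L, 5), 2) = Pow(Add(14, 5), 2) = Pow(19, 2) = 361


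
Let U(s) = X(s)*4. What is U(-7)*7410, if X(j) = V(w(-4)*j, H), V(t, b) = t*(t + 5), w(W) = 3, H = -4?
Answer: 9959040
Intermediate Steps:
V(t, b) = t*(5 + t)
X(j) = 3*j*(5 + 3*j) (X(j) = (3*j)*(5 + 3*j) = 3*j*(5 + 3*j))
U(s) = 12*s*(5 + 3*s) (U(s) = (3*s*(5 + 3*s))*4 = 12*s*(5 + 3*s))
U(-7)*7410 = (12*(-7)*(5 + 3*(-7)))*7410 = (12*(-7)*(5 - 21))*7410 = (12*(-7)*(-16))*7410 = 1344*7410 = 9959040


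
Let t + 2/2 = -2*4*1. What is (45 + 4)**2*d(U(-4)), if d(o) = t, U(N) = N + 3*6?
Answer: -21609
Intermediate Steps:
U(N) = 18 + N (U(N) = N + 18 = 18 + N)
t = -9 (t = -1 - 2*4*1 = -1 - 8*1 = -1 - 8 = -9)
d(o) = -9
(45 + 4)**2*d(U(-4)) = (45 + 4)**2*(-9) = 49**2*(-9) = 2401*(-9) = -21609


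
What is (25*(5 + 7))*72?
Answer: 21600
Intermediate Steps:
(25*(5 + 7))*72 = (25*12)*72 = 300*72 = 21600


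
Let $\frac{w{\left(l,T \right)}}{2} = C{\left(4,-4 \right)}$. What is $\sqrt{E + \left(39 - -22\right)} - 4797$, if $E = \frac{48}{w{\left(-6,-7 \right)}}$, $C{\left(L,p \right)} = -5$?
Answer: $-4797 + \frac{\sqrt{1405}}{5} \approx -4789.5$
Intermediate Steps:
$w{\left(l,T \right)} = -10$ ($w{\left(l,T \right)} = 2 \left(-5\right) = -10$)
$E = - \frac{24}{5}$ ($E = \frac{48}{-10} = 48 \left(- \frac{1}{10}\right) = - \frac{24}{5} \approx -4.8$)
$\sqrt{E + \left(39 - -22\right)} - 4797 = \sqrt{- \frac{24}{5} + \left(39 - -22\right)} - 4797 = \sqrt{- \frac{24}{5} + \left(39 + 22\right)} - 4797 = \sqrt{- \frac{24}{5} + 61} - 4797 = \sqrt{\frac{281}{5}} - 4797 = \frac{\sqrt{1405}}{5} - 4797 = -4797 + \frac{\sqrt{1405}}{5}$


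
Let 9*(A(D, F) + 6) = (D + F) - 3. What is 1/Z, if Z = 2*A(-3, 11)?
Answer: -9/98 ≈ -0.091837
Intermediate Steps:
A(D, F) = -19/3 + D/9 + F/9 (A(D, F) = -6 + ((D + F) - 3)/9 = -6 + (-3 + D + F)/9 = -6 + (-⅓ + D/9 + F/9) = -19/3 + D/9 + F/9)
Z = -98/9 (Z = 2*(-19/3 + (⅑)*(-3) + (⅑)*11) = 2*(-19/3 - ⅓ + 11/9) = 2*(-49/9) = -98/9 ≈ -10.889)
1/Z = 1/(-98/9) = -9/98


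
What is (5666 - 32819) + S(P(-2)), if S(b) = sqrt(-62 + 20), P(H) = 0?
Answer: -27153 + I*sqrt(42) ≈ -27153.0 + 6.4807*I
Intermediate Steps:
S(b) = I*sqrt(42) (S(b) = sqrt(-42) = I*sqrt(42))
(5666 - 32819) + S(P(-2)) = (5666 - 32819) + I*sqrt(42) = -27153 + I*sqrt(42)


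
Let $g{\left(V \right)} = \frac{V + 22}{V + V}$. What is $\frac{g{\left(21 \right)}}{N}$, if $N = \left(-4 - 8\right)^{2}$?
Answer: $\frac{43}{6048} \approx 0.0071098$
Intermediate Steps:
$g{\left(V \right)} = \frac{22 + V}{2 V}$
$N = 144$ ($N = \left(-12\right)^{2} = 144$)
$\frac{g{\left(21 \right)}}{N} = \frac{\frac{1}{2} \cdot \frac{1}{21} \left(22 + 21\right)}{144} = \frac{1}{2} \cdot \frac{1}{21} \cdot 43 \cdot \frac{1}{144} = \frac{43}{42} \cdot \frac{1}{144} = \frac{43}{6048}$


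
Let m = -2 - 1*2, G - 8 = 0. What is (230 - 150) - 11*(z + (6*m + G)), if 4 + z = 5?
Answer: 245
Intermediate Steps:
G = 8 (G = 8 + 0 = 8)
m = -4 (m = -2 - 2 = -4)
z = 1 (z = -4 + 5 = 1)
(230 - 150) - 11*(z + (6*m + G)) = (230 - 150) - 11*(1 + (6*(-4) + 8)) = 80 - 11*(1 + (-24 + 8)) = 80 - 11*(1 - 16) = 80 - 11*(-15) = 80 + 165 = 245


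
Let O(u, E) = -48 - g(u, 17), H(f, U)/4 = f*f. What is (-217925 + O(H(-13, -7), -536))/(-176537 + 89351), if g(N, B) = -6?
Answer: 217967/87186 ≈ 2.5000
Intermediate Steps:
H(f, U) = 4*f² (H(f, U) = 4*(f*f) = 4*f²)
O(u, E) = -42 (O(u, E) = -48 - 1*(-6) = -48 + 6 = -42)
(-217925 + O(H(-13, -7), -536))/(-176537 + 89351) = (-217925 - 42)/(-176537 + 89351) = -217967/(-87186) = -217967*(-1/87186) = 217967/87186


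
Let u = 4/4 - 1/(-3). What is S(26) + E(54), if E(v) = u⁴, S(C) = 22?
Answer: 2038/81 ≈ 25.160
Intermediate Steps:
u = 4/3 (u = 4*(¼) - 1*(-⅓) = 1 + ⅓ = 4/3 ≈ 1.3333)
E(v) = 256/81 (E(v) = (4/3)⁴ = 256/81)
S(26) + E(54) = 22 + 256/81 = 2038/81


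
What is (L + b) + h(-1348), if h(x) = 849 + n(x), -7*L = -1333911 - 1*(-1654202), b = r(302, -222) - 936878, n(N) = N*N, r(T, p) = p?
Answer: 5845680/7 ≈ 8.3510e+5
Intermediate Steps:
n(N) = N**2
b = -937100 (b = -222 - 936878 = -937100)
L = -320291/7 (L = -(-1333911 - 1*(-1654202))/7 = -(-1333911 + 1654202)/7 = -1/7*320291 = -320291/7 ≈ -45756.)
h(x) = 849 + x**2
(L + b) + h(-1348) = (-320291/7 - 937100) + (849 + (-1348)**2) = -6879991/7 + (849 + 1817104) = -6879991/7 + 1817953 = 5845680/7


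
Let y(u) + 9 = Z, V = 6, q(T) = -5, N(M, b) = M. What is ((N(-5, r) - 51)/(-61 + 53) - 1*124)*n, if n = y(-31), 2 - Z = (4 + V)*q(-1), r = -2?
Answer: -5031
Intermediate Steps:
Z = 52 (Z = 2 - (4 + 6)*(-5) = 2 - 10*(-5) = 2 - 1*(-50) = 2 + 50 = 52)
y(u) = 43 (y(u) = -9 + 52 = 43)
n = 43
((N(-5, r) - 51)/(-61 + 53) - 1*124)*n = ((-5 - 51)/(-61 + 53) - 1*124)*43 = (-56/(-8) - 124)*43 = (-56*(-⅛) - 124)*43 = (7 - 124)*43 = -117*43 = -5031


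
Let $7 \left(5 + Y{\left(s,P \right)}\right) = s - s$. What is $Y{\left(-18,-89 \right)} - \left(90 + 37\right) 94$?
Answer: $-11943$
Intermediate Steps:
$Y{\left(s,P \right)} = -5$ ($Y{\left(s,P \right)} = -5 + \frac{s - s}{7} = -5 + \frac{1}{7} \cdot 0 = -5 + 0 = -5$)
$Y{\left(-18,-89 \right)} - \left(90 + 37\right) 94 = -5 - \left(90 + 37\right) 94 = -5 - 127 \cdot 94 = -5 - 11938 = -11943$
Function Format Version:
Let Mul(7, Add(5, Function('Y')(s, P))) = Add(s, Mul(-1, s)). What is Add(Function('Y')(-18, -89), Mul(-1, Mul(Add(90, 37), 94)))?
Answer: -11943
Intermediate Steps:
Function('Y')(s, P) = -5 (Function('Y')(s, P) = Add(-5, Mul(Rational(1, 7), Add(s, Mul(-1, s)))) = Add(-5, Mul(Rational(1, 7), 0)) = Add(-5, 0) = -5)
Add(Function('Y')(-18, -89), Mul(-1, Mul(Add(90, 37), 94))) = Add(-5, Mul(-1, Mul(Add(90, 37), 94))) = Add(-5, Mul(-1, Mul(127, 94))) = Add(-5, Mul(-1, 11938)) = Add(-5, -11938) = -11943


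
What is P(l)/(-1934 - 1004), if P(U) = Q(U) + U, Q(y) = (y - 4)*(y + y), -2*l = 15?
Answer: -165/2938 ≈ -0.056161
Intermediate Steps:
l = -15/2 (l = -½*15 = -15/2 ≈ -7.5000)
Q(y) = 2*y*(-4 + y) (Q(y) = (-4 + y)*(2*y) = 2*y*(-4 + y))
P(U) = U + 2*U*(-4 + U) (P(U) = 2*U*(-4 + U) + U = U + 2*U*(-4 + U))
P(l)/(-1934 - 1004) = (-15*(-7 + 2*(-15/2))/2)/(-1934 - 1004) = -15*(-7 - 15)/2/(-2938) = -15/2*(-22)*(-1/2938) = 165*(-1/2938) = -165/2938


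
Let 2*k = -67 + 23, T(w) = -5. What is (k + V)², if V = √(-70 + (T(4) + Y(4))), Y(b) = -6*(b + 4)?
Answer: (22 - I*√123)² ≈ 361.0 - 487.98*I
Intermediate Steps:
Y(b) = -24 - 6*b (Y(b) = -6*(4 + b) = -24 - 6*b)
k = -22 (k = (-67 + 23)/2 = (½)*(-44) = -22)
V = I*√123 (V = √(-70 + (-5 + (-24 - 6*4))) = √(-70 + (-5 + (-24 - 24))) = √(-70 + (-5 - 48)) = √(-70 - 53) = √(-123) = I*√123 ≈ 11.091*I)
(k + V)² = (-22 + I*√123)²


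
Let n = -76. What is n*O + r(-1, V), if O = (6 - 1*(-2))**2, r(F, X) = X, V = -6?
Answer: -4870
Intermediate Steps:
O = 64 (O = (6 + 2)**2 = 8**2 = 64)
n*O + r(-1, V) = -76*64 - 6 = -4864 - 6 = -4870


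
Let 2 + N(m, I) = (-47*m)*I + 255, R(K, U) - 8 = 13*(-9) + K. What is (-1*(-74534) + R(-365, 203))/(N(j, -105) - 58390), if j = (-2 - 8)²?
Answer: 74060/435363 ≈ 0.17011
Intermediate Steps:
j = 100 (j = (-10)² = 100)
R(K, U) = -109 + K (R(K, U) = 8 + (13*(-9) + K) = 8 + (-117 + K) = -109 + K)
N(m, I) = 253 - 47*I*m (N(m, I) = -2 + ((-47*m)*I + 255) = -2 + (-47*I*m + 255) = -2 + (255 - 47*I*m) = 253 - 47*I*m)
(-1*(-74534) + R(-365, 203))/(N(j, -105) - 58390) = (-1*(-74534) + (-109 - 365))/((253 - 47*(-105)*100) - 58390) = (74534 - 474)/((253 + 493500) - 58390) = 74060/(493753 - 58390) = 74060/435363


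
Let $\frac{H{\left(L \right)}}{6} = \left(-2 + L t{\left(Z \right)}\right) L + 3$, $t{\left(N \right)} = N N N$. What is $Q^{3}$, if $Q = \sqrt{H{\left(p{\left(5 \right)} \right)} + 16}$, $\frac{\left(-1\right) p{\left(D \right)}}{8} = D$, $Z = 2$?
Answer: $77314 \sqrt{77314} \approx 2.1497 \cdot 10^{7}$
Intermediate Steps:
$t{\left(N \right)} = N^{3}$ ($t{\left(N \right)} = N^{2} N = N^{3}$)
$p{\left(D \right)} = - 8 D$
$H{\left(L \right)} = 18 + 6 L \left(-2 + 8 L\right)$ ($H{\left(L \right)} = 6 \left(\left(-2 + L 2^{3}\right) L + 3\right) = 6 \left(\left(-2 + L 8\right) L + 3\right) = 6 \left(\left(-2 + 8 L\right) L + 3\right) = 6 \left(L \left(-2 + 8 L\right) + 3\right) = 6 \left(3 + L \left(-2 + 8 L\right)\right) = 18 + 6 L \left(-2 + 8 L\right)$)
$Q = \sqrt{77314}$ ($Q = \sqrt{\left(18 - 12 \left(\left(-8\right) 5\right) + 48 \left(\left(-8\right) 5\right)^{2}\right) + 16} = \sqrt{\left(18 - -480 + 48 \left(-40\right)^{2}\right) + 16} = \sqrt{\left(18 + 480 + 48 \cdot 1600\right) + 16} = \sqrt{\left(18 + 480 + 76800\right) + 16} = \sqrt{77298 + 16} = \sqrt{77314} \approx 278.05$)
$Q^{3} = \left(\sqrt{77314}\right)^{3} = 77314 \sqrt{77314}$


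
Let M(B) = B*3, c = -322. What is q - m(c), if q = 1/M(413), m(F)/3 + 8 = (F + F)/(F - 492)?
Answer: 10906085/504273 ≈ 21.627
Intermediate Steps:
M(B) = 3*B
m(F) = -24 + 6*F/(-492 + F) (m(F) = -24 + 3*((F + F)/(F - 492)) = -24 + 3*((2*F)/(-492 + F)) = -24 + 3*(2*F/(-492 + F)) = -24 + 6*F/(-492 + F))
q = 1/1239 (q = 1/(3*413) = 1/1239 ≈ 0.00080710)
q - m(c) = 1/1239 - 18*(656 - 1*(-322))/(-492 - 322) = 1/1239 - 18*(656 + 322)/(-814) = 1/1239 - 18*(-1)*978/814 = 1/1239 - 1*(-8802/407) = 1/1239 + 8802/407 = 10906085/504273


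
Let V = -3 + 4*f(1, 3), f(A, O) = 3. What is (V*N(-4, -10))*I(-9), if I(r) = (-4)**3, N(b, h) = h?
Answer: 5760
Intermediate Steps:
V = 9 (V = -3 + 4*3 = -3 + 12 = 9)
I(r) = -64
(V*N(-4, -10))*I(-9) = (9*(-10))*(-64) = -90*(-64) = 5760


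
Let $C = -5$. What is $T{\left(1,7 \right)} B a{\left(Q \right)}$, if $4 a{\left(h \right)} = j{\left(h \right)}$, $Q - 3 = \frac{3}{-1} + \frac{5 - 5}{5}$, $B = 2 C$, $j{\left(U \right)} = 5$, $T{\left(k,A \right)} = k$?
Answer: $- \frac{25}{2} \approx -12.5$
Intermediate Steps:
$B = -10$ ($B = 2 \left(-5\right) = -10$)
$Q = 0$ ($Q = 3 + \left(\frac{3}{-1} + \frac{5 - 5}{5}\right) = 3 + \left(3 \left(-1\right) + 0 \cdot \frac{1}{5}\right) = 3 + \left(-3 + 0\right) = 3 - 3 = 0$)
$a{\left(h \right)} = \frac{5}{4}$ ($a{\left(h \right)} = \frac{1}{4} \cdot 5 = \frac{5}{4}$)
$T{\left(1,7 \right)} B a{\left(Q \right)} = 1 \left(-10\right) \frac{5}{4} = \left(-10\right) \frac{5}{4} = - \frac{25}{2}$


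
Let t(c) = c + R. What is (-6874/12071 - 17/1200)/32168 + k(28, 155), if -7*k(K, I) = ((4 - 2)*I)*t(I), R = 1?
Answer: -22533821480874049/3261719395200 ≈ -6908.6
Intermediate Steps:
t(c) = 1 + c (t(c) = c + 1 = 1 + c)
k(K, I) = -2*I*(1 + I)/7 (k(K, I) = -(4 - 2)*I*(1 + I)/7 = -2*I*(1 + I)/7)
(-6874/12071 - 17/1200)/32168 + k(28, 155) = (-6874/12071 - 17/1200)/32168 - 2/7*155*(1 + 155) = (-6874*1/12071 - 17*1/1200)*(1/32168) - 2/7*155*156 = (-6874/12071 - 17/1200)*(1/32168) - 48360/7 = -8454007/14485200*1/32168 - 48360/7 = -8454007/465959913600 - 48360/7 = -22533821480874049/3261719395200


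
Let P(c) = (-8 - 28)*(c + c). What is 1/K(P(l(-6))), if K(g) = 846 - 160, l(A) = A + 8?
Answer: 1/686 ≈ 0.0014577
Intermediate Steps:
l(A) = 8 + A
P(c) = -72*c
K(g) = 686
1/K(P(l(-6))) = 1/686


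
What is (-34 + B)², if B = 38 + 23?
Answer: 729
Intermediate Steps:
B = 61
(-34 + B)² = (-34 + 61)² = 27² = 729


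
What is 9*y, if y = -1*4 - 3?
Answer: -63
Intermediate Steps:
y = -7 (y = -4 - 3 = -7)
9*y = 9*(-7) = -63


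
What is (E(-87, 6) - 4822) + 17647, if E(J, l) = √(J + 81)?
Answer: 12825 + I*√6 ≈ 12825.0 + 2.4495*I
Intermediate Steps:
E(J, l) = √(81 + J)
(E(-87, 6) - 4822) + 17647 = (√(81 - 87) - 4822) + 17647 = (√(-6) - 4822) + 17647 = (I*√6 - 4822) + 17647 = (-4822 + I*√6) + 17647 = 12825 + I*√6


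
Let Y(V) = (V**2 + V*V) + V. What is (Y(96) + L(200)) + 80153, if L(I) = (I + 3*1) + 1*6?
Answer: 98890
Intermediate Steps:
L(I) = 9 + I (L(I) = (I + 3) + 6 = (3 + I) + 6 = 9 + I)
Y(V) = V + 2*V**2 (Y(V) = (V**2 + V**2) + V = 2*V**2 + V = V + 2*V**2)
(Y(96) + L(200)) + 80153 = (96*(1 + 2*96) + (9 + 200)) + 80153 = (96*(1 + 192) + 209) + 80153 = (96*193 + 209) + 80153 = (18528 + 209) + 80153 = 18737 + 80153 = 98890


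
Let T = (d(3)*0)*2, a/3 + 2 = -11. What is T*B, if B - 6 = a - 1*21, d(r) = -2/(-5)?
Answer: 0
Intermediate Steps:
a = -39 (a = -6 + 3*(-11) = -6 - 33 = -39)
d(r) = 2/5 (d(r) = -2*(-1/5) = 2/5)
T = 0 (T = ((2/5)*0)*2 = 0*2 = 0)
B = -54 (B = 6 + (-39 - 1*21) = 6 + (-39 - 21) = 6 - 60 = -54)
T*B = 0*(-54) = 0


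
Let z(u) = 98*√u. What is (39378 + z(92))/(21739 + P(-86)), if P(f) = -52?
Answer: 13126/7229 + 196*√23/21687 ≈ 1.8591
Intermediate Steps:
(39378 + z(92))/(21739 + P(-86)) = (39378 + 98*√92)/(21739 - 52) = (39378 + 98*(2*√23))/21687 = (39378 + 196*√23)*(1/21687) = 13126/7229 + 196*√23/21687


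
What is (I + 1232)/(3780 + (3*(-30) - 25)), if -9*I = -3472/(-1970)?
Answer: 10919944/32490225 ≈ 0.33610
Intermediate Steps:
I = -1736/8865 (I = -(-3472)/(9*(-1970)) = -(-3472)*(-1)/(9*1970) = -⅑*1736/985 = -1736/8865 ≈ -0.19583)
(I + 1232)/(3780 + (3*(-30) - 25)) = (-1736/8865 + 1232)/(3780 + (3*(-30) - 25)) = 10919944/(8865*(3780 + (-90 - 25))) = 10919944/(8865*(3780 - 115)) = (10919944/8865)/3665 = (10919944/8865)*(1/3665) = 10919944/32490225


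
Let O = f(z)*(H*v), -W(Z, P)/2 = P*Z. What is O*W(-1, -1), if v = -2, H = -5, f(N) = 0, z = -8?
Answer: 0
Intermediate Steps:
W(Z, P) = -2*P*Z
O = 0 (O = 0*(-5*(-2)) = 0*10 = 0)
O*W(-1, -1) = 0*(-2*(-1)*(-1)) = 0*(-2) = 0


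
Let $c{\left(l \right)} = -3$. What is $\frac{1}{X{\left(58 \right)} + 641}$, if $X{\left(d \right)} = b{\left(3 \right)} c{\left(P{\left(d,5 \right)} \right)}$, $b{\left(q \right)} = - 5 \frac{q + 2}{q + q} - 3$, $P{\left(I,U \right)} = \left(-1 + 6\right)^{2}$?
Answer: $\frac{2}{1325} \approx 0.0015094$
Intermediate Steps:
$P{\left(I,U \right)} = 25$ ($P{\left(I,U \right)} = 5^{2} = 25$)
$b{\left(q \right)} = -3 - \frac{5 \left(2 + q\right)}{2 q}$ ($b{\left(q \right)} = - 5 \frac{2 + q}{2 q} - 3 = - \frac{5 \left(2 + q\right)}{2 q} - 3 = -3 - \frac{5 \left(2 + q\right)}{2 q}$)
$X{\left(d \right)} = \frac{43}{2}$ ($X{\left(d \right)} = \left(- \frac{11}{2} - \frac{5}{3}\right) \left(-3\right) = \left(- \frac{43}{6}\right) \left(-3\right) = \frac{43}{2}$)
$\frac{1}{X{\left(58 \right)} + 641} = \frac{1}{\frac{43}{2} + 641} = \frac{1}{\frac{1325}{2}} = \frac{2}{1325}$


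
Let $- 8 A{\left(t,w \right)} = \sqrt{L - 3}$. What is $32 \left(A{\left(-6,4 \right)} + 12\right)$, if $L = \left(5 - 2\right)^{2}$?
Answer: $384 - 4 \sqrt{6} \approx 374.2$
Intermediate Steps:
$L = 9$ ($L = 3^{2} = 9$)
$A{\left(t,w \right)} = - \frac{\sqrt{6}}{8}$ ($A{\left(t,w \right)} = - \frac{\sqrt{9 - 3}}{8} = - \frac{\sqrt{6}}{8}$)
$32 \left(A{\left(-6,4 \right)} + 12\right) = 32 \left(- \frac{\sqrt{6}}{8} + 12\right) = 32 \left(12 - \frac{\sqrt{6}}{8}\right) = 384 - 4 \sqrt{6}$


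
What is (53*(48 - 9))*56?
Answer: 115752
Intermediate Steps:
(53*(48 - 9))*56 = (53*39)*56 = 2067*56 = 115752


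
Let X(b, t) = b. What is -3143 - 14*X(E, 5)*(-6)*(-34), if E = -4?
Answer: 8281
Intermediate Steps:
-3143 - 14*X(E, 5)*(-6)*(-34) = -3143 - (-56)*(-6)*(-34) = -3143 - 14*24*(-34) = -3143 - 336*(-34) = -3143 + 11424 = 8281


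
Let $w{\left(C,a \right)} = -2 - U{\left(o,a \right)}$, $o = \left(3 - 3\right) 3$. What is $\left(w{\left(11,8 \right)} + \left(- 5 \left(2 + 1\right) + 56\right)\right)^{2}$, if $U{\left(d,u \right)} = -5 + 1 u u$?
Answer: $400$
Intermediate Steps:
$o = 0$ ($o = 0 \cdot 3 = 0$)
$U{\left(d,u \right)} = -5 + u^{2}$ ($U{\left(d,u \right)} = -5 + u u = -5 + u^{2}$)
$w{\left(C,a \right)} = 3 - a^{2}$ ($w{\left(C,a \right)} = -2 - \left(-5 + a^{2}\right) = 3 - a^{2}$)
$\left(w{\left(11,8 \right)} + \left(- 5 \left(2 + 1\right) + 56\right)\right)^{2} = \left(\left(3 - 8^{2}\right) + \left(- 5 \left(2 + 1\right) + 56\right)\right)^{2} = \left(\left(3 - 64\right) + \left(\left(-5\right) 3 + 56\right)\right)^{2} = \left(\left(3 - 64\right) + \left(-15 + 56\right)\right)^{2} = \left(-61 + 41\right)^{2} = \left(-20\right)^{2} = 400$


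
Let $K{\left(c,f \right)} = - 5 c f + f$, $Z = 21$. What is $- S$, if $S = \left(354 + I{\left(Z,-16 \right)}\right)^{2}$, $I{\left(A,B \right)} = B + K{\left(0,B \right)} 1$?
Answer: $-103684$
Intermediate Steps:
$K{\left(c,f \right)} = f - 5 c f$ ($K{\left(c,f \right)} = - 5 c f + f = f - 5 c f$)
$I{\left(A,B \right)} = 2 B$ ($I{\left(A,B \right)} = B + B \left(1 - 0\right) 1 = B + B \left(1 + 0\right) 1 = B + B 1 \cdot 1 = B + B 1 = B + B = 2 B$)
$S = 103684$ ($S = \left(354 + 2 \left(-16\right)\right)^{2} = \left(354 - 32\right)^{2} = 322^{2} = 103684$)
$- S = \left(-1\right) 103684 = -103684$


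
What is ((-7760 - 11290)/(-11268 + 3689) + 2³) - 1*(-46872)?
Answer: 355322570/7579 ≈ 46883.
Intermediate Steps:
((-7760 - 11290)/(-11268 + 3689) + 2³) - 1*(-46872) = (-19050/(-7579) + 8) + 46872 = (-19050*(-1/7579) + 8) + 46872 = (19050/7579 + 8) + 46872 = 79682/7579 + 46872 = 355322570/7579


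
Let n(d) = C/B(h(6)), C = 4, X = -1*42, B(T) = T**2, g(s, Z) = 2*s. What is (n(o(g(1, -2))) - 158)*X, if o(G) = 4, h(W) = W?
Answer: 19894/3 ≈ 6631.3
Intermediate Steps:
X = -42
n(d) = 1/9 (n(d) = 4/(6**2) = 4/36 = 4*(1/36) = 1/9)
(n(o(g(1, -2))) - 158)*X = (1/9 - 158)*(-42) = -1421/9*(-42) = 19894/3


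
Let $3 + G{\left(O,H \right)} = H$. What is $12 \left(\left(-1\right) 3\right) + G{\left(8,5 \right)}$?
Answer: $-34$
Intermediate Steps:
$G{\left(O,H \right)} = -3 + H$
$12 \left(\left(-1\right) 3\right) + G{\left(8,5 \right)} = 12 \left(\left(-1\right) 3\right) + \left(-3 + 5\right) = 12 \left(-3\right) + 2 = -36 + 2 = -34$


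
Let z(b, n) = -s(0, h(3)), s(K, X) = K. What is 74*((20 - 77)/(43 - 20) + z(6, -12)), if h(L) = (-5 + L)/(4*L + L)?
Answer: -4218/23 ≈ -183.39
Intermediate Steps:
h(L) = (-5 + L)/(5*L) (h(L) = (-5 + L)/((5*L)) = (-5 + L)*(1/(5*L)) = (-5 + L)/(5*L))
z(b, n) = 0 (z(b, n) = -1*0 = 0)
74*((20 - 77)/(43 - 20) + z(6, -12)) = 74*((20 - 77)/(43 - 20) + 0) = 74*(-57/23 + 0) = 74*(-57/23) = -4218/23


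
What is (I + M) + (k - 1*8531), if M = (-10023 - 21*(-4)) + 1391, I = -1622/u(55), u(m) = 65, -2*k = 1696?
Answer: -1166877/65 ≈ -17952.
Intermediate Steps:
k = -848 (k = -½*1696 = -848)
I = -1622/65 ≈ -24.954
M = -8548 (M = (-10023 + 84) + 1391 = -9939 + 1391 = -8548)
(I + M) + (k - 1*8531) = (-1622/65 - 8548) + (-848 - 1*8531) = -557242/65 + (-848 - 8531) = -557242/65 - 9379 = -1166877/65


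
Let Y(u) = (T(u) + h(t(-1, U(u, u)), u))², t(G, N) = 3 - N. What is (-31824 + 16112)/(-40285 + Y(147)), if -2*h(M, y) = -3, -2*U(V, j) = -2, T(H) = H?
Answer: 62848/72931 ≈ 0.86175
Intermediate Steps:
U(V, j) = 1 (U(V, j) = -½*(-2) = 1)
h(M, y) = 3/2 (h(M, y) = -½*(-3) = 3/2)
Y(u) = (3/2 + u)² (Y(u) = (u + 3/2)² = (3/2 + u)²)
(-31824 + 16112)/(-40285 + Y(147)) = (-31824 + 16112)/(-40285 + (3 + 2*147)²/4) = -15712/(-40285 + (3 + 294)²/4) = -15712/(-40285 + (¼)*297²) = -15712/(-40285 + (¼)*88209) = -15712/(-40285 + 88209/4) = -15712/(-72931/4) = -15712*(-4/72931) = 62848/72931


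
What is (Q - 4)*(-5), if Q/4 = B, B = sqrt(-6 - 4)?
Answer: 20 - 20*I*sqrt(10) ≈ 20.0 - 63.246*I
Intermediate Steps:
B = I*sqrt(10) (B = sqrt(-10) = I*sqrt(10) ≈ 3.1623*I)
Q = 4*I*sqrt(10) (Q = 4*(I*sqrt(10)) = 4*I*sqrt(10) ≈ 12.649*I)
(Q - 4)*(-5) = (4*I*sqrt(10) - 4)*(-5) = (-4 + 4*I*sqrt(10))*(-5) = 20 - 20*I*sqrt(10)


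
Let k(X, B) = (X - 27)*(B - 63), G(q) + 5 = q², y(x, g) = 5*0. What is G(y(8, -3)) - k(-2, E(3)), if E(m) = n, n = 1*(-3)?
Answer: -1919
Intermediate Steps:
y(x, g) = 0
G(q) = -5 + q²
n = -3
E(m) = -3
k(X, B) = (-63 + B)*(-27 + X) (k(X, B) = (-27 + X)*(-63 + B) = (-63 + B)*(-27 + X))
G(y(8, -3)) - k(-2, E(3)) = (-5 + 0²) - (1701 - 63*(-2) - 27*(-3) - 3*(-2)) = (-5 + 0) - (1701 + 126 + 81 + 6) = -5 - 1*1914 = -5 - 1914 = -1919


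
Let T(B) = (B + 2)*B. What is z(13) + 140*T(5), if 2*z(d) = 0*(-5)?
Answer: 4900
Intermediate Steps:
z(d) = 0 (z(d) = (0*(-5))/2 = (½)*0 = 0)
T(B) = B*(2 + B) (T(B) = (2 + B)*B = B*(2 + B))
z(13) + 140*T(5) = 0 + 140*(5*(2 + 5)) = 0 + 140*(5*7) = 0 + 140*35 = 0 + 4900 = 4900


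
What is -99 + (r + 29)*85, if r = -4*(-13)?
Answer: 6786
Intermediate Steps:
r = 52
-99 + (r + 29)*85 = -99 + (52 + 29)*85 = -99 + 81*85 = -99 + 6885 = 6786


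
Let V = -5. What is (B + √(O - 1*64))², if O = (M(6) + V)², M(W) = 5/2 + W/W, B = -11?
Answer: (22 - I*√247)²/4 ≈ 59.25 - 172.88*I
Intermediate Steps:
M(W) = 7/2 (M(W) = 5*(½) + 1 = 5/2 + 1 = 7/2)
O = 9/4 (O = (7/2 - 5)² = (-3/2)² = 9/4 ≈ 2.2500)
(B + √(O - 1*64))² = (-11 + √(9/4 - 1*64))² = (-11 + √(9/4 - 64))² = (-11 + √(-247/4))² = (-11 + I*√247/2)²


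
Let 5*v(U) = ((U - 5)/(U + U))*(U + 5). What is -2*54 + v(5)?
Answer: -108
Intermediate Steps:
v(U) = (-5 + U)*(5 + U)/(10*U) (v(U) = (((U - 5)/(U + U))*(U + 5))/5 = (((-5 + U)/((2*U)))*(5 + U))/5 = (((-5 + U)*(1/(2*U)))*(5 + U))/5 = (((-5 + U)/(2*U))*(5 + U))/5 = ((-5 + U)*(5 + U)/(2*U))/5 = (-5 + U)*(5 + U)/(10*U))
-2*54 + v(5) = -2*54 + (1/10)*(-25 + 5**2)/5 = -108 + (1/10)*(1/5)*(-25 + 25) = -108 + (1/10)*(1/5)*0 = -108 + 0 = -108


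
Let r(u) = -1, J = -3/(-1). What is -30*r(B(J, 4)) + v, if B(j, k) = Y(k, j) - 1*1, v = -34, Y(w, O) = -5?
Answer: -4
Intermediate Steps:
J = 3 (J = -3*(-1) = 3)
B(j, k) = -6 (B(j, k) = -5 - 1*1 = -5 - 1 = -6)
-30*r(B(J, 4)) + v = -30*(-1) - 34 = 30 - 34 = -4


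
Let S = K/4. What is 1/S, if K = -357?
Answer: -4/357 ≈ -0.011204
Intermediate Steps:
S = -357/4 ≈ -89.250
1/S = 1/(-357/4) = -4/357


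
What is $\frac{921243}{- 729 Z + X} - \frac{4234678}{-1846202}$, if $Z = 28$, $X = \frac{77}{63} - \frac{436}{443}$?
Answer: $- \frac{3218233497113336}{75123524036195} \approx -42.839$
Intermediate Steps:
$X = \frac{949}{3987}$ ($X = 77 \cdot \frac{1}{63} - \frac{436}{443} = \frac{11}{9} - \frac{436}{443} = \frac{949}{3987} \approx 0.23802$)
$\frac{921243}{- 729 Z + X} - \frac{4234678}{-1846202} = \frac{921243}{\left(-729\right) 28 + \frac{949}{3987}} - \frac{4234678}{-1846202} = \frac{921243}{-20412 + \frac{949}{3987}} - - \frac{2117339}{923101} = \frac{921243}{- \frac{81381695}{3987}} + \frac{2117339}{923101} = 921243 \left(- \frac{3987}{81381695}\right) + \frac{2117339}{923101} = - \frac{3672995841}{81381695} + \frac{2117339}{923101} = - \frac{3218233497113336}{75123524036195}$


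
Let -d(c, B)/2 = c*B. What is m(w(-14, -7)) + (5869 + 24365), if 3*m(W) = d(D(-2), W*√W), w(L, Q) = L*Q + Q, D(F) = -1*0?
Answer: 30234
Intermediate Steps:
D(F) = 0
w(L, Q) = Q + L*Q
d(c, B) = -2*B*c (d(c, B) = -2*c*B = -2*B*c)
m(W) = 0 (m(W) = (-2*W*√W*0)/3 = (-2*W^(3/2)*0)/3 = (⅓)*0 = 0)
m(w(-14, -7)) + (5869 + 24365) = 0 + (5869 + 24365) = 0 + 30234 = 30234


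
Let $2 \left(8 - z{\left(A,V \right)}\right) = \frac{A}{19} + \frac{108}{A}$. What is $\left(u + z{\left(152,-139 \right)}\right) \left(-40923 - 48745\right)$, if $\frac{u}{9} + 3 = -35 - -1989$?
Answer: $- \frac{29921337337}{19} \approx -1.5748 \cdot 10^{9}$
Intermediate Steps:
$z{\left(A,V \right)} = 8 - \frac{54}{A} - \frac{A}{38}$ ($z{\left(A,V \right)} = 8 - \frac{\frac{A}{19} + \frac{108}{A}}{2} = 8 - \frac{\frac{108}{A} + \frac{A}{19}}{2} = 8 - \left(\frac{54}{A} + \frac{A}{38}\right) = 8 - \frac{54}{A} - \frac{A}{38}$)
$u = 17559$ ($u = -27 + 9 \left(-35 - -1989\right) = -27 + 9 \left(-35 + 1989\right) = -27 + 9 \cdot 1954 = -27 + 17586 = 17559$)
$\left(u + z{\left(152,-139 \right)}\right) \left(-40923 - 48745\right) = \left(17559 - \left(-4 + \frac{27}{76}\right)\right) \left(-40923 - 48745\right) = \left(17559 - - \frac{277}{76}\right) \left(-89668\right) = \left(17559 + \frac{277}{76}\right) \left(-89668\right) = \frac{1334761}{76} \left(-89668\right) = - \frac{29921337337}{19}$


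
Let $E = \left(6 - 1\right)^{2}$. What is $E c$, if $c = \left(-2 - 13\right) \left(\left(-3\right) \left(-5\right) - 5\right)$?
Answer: $-3750$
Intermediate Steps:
$E = 25$ ($E = 5^{2} = 25$)
$c = -150$ ($c = - 15 \left(15 - 5\right) = \left(-15\right) 10 = -150$)
$E c = 25 \left(-150\right) = -3750$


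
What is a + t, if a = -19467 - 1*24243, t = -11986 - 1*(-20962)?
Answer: -34734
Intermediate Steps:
t = 8976 (t = -11986 + 20962 = 8976)
a = -43710 (a = -19467 - 24243 = -43710)
a + t = -43710 + 8976 = -34734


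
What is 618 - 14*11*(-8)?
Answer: 1850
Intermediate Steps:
618 - 14*11*(-8) = 618 - 154*(-8) = 618 + 1232 = 1850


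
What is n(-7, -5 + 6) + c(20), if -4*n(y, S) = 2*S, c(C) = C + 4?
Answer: 47/2 ≈ 23.500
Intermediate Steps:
c(C) = 4 + C
n(y, S) = -S/2
n(-7, -5 + 6) + c(20) = -(-5 + 6)/2 + (4 + 20) = -1/2*1 + 24 = -1/2 + 24 = 47/2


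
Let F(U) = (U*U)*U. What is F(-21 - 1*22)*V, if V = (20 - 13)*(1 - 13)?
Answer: 6678588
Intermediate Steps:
F(U) = U**3 (F(U) = U**2*U = U**3)
V = -84 (V = 7*(-12) = -84)
F(-21 - 1*22)*V = (-21 - 1*22)**3*(-84) = (-21 - 22)**3*(-84) = (-43)**3*(-84) = -79507*(-84) = 6678588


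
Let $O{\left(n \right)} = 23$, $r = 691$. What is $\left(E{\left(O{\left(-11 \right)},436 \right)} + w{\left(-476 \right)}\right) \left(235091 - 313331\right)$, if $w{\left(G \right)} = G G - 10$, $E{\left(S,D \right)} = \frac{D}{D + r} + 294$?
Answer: $- \frac{20003750365440}{1127} \approx -1.775 \cdot 10^{10}$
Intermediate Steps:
$E{\left(S,D \right)} = 294 + \frac{D}{691 + D}$ ($E{\left(S,D \right)} = \frac{D}{D + 691} + 294 = \frac{D}{691 + D} + 294 = 294 + \frac{D}{691 + D}$)
$w{\left(G \right)} = -10 + G^{2}$ ($w{\left(G \right)} = G^{2} - 10 = -10 + G^{2}$)
$\left(E{\left(O{\left(-11 \right)},436 \right)} + w{\left(-476 \right)}\right) \left(235091 - 313331\right) = \left(\frac{203154 + 295 \cdot 436}{691 + 436} - \left(10 - \left(-476\right)^{2}\right)\right) \left(235091 - 313331\right) = \left(\frac{203154 + 128620}{1127} + \left(-10 + 226576\right)\right) \left(-78240\right) = \left(\frac{1}{1127} \cdot 331774 + 226566\right) \left(-78240\right) = \left(\frac{331774}{1127} + 226566\right) \left(-78240\right) = \frac{255671656}{1127} \left(-78240\right) = - \frac{20003750365440}{1127}$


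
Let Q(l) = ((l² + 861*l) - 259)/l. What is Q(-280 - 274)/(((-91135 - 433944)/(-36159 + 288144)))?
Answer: -42922368945/290893766 ≈ -147.55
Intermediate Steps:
Q(l) = (-259 + l² + 861*l)/l
Q(-280 - 274)/(((-91135 - 433944)/(-36159 + 288144))) = (861 + (-280 - 274) - 259/(-280 - 274))/(((-91135 - 433944)/(-36159 + 288144))) = (861 - 554 - 259/(-554))/((-525079/251985)) = (861 - 554 - 259*(-1/554))/((-525079*1/251985)) = (861 - 554 + 259/554)/(-525079/251985) = (170337/554)*(-251985/525079) = -42922368945/290893766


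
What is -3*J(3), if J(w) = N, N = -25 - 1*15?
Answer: 120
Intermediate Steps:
N = -40 (N = -25 - 15 = -40)
J(w) = -40
-3*J(3) = -3*(-40) = 120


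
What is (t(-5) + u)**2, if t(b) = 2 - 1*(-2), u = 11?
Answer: 225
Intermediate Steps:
t(b) = 4 (t(b) = 2 + 2 = 4)
(t(-5) + u)**2 = (4 + 11)**2 = 15**2 = 225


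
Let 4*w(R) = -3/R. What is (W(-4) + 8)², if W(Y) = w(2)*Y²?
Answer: 4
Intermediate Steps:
w(R) = -3/(4*R) (w(R) = (-3/R)/4 = -3/(4*R))
W(Y) = -3*Y²/8 (W(Y) = (-¾/2)*Y² = (-¾*½)*Y² = -3*Y²/8)
(W(-4) + 8)² = (-3/8*(-4)² + 8)² = (-3/8*16 + 8)² = (-6 + 8)² = 2² = 4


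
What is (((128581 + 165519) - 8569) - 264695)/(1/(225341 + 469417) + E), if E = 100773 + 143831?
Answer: 14475977688/169940585833 ≈ 0.085183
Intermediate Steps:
E = 244604
(((128581 + 165519) - 8569) - 264695)/(1/(225341 + 469417) + E) = (((128581 + 165519) - 8569) - 264695)/(1/(225341 + 469417) + 244604) = ((294100 - 8569) - 264695)/(1/694758 + 244604) = (285531 - 264695)/(1/694758 + 244604) = 20836/(169940585833/694758) = 20836*(694758/169940585833) = 14475977688/169940585833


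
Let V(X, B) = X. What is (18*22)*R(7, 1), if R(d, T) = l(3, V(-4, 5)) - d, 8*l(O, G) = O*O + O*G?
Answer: -5841/2 ≈ -2920.5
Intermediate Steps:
l(O, G) = O**2/8 + G*O/8 (l(O, G) = (O*O + O*G)/8 = (O**2 + G*O)/8 = O**2/8 + G*O/8)
R(d, T) = -3/8 - d (R(d, T) = (1/8)*3*(-4 + 3) - d = (1/8)*3*(-1) - d = -3/8 - d)
(18*22)*R(7, 1) = (18*22)*(-3/8 - 1*7) = 396*(-3/8 - 7) = 396*(-59/8) = -5841/2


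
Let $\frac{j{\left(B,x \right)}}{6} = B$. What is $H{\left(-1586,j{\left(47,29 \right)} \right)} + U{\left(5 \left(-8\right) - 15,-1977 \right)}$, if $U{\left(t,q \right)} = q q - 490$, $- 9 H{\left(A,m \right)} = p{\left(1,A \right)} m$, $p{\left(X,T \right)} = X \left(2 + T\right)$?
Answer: $3957671$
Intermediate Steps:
$j{\left(B,x \right)} = 6 B$
$H{\left(A,m \right)} = - \frac{m \left(2 + A\right)}{9}$ ($H{\left(A,m \right)} = - \frac{1 \left(2 + A\right) m}{9} = - \frac{\left(2 + A\right) m}{9} = - \frac{m \left(2 + A\right)}{9}$)
$U{\left(t,q \right)} = -490 + q^{2}$ ($U{\left(t,q \right)} = q^{2} - 490 = -490 + q^{2}$)
$H{\left(-1586,j{\left(47,29 \right)} \right)} + U{\left(5 \left(-8\right) - 15,-1977 \right)} = - \frac{6 \cdot 47 \left(2 - 1586\right)}{9} - \left(490 - \left(-1977\right)^{2}\right) = \left(- \frac{1}{9}\right) 282 \left(-1584\right) + \left(-490 + 3908529\right) = 49632 + 3908039 = 3957671$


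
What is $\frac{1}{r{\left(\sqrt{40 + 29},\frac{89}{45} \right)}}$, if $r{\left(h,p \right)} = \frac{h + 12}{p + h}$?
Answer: $- \frac{679}{1125} + \frac{451 \sqrt{69}}{3375} \approx 0.50646$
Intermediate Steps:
$r{\left(h,p \right)} = \frac{12 + h}{h + p}$
$\frac{1}{r{\left(\sqrt{40 + 29},\frac{89}{45} \right)}} = \frac{1}{\frac{1}{\sqrt{40 + 29} + \frac{89}{45}} \left(12 + \sqrt{40 + 29}\right)} = \frac{1}{\frac{1}{\sqrt{69} + 89 \cdot \frac{1}{45}} \left(12 + \sqrt{69}\right)} = \frac{1}{\frac{1}{\sqrt{69} + \frac{89}{45}} \left(12 + \sqrt{69}\right)} = \frac{1}{\frac{1}{\frac{89}{45} + \sqrt{69}} \left(12 + \sqrt{69}\right)} = \frac{\frac{89}{45} + \sqrt{69}}{12 + \sqrt{69}}$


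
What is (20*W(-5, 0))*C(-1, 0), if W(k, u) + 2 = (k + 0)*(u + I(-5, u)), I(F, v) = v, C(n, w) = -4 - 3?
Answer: 280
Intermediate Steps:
C(n, w) = -7
W(k, u) = -2 + 2*k*u (W(k, u) = -2 + (k + 0)*(u + u) = -2 + k*(2*u) = -2 + 2*k*u)
(20*W(-5, 0))*C(-1, 0) = (20*(-2 + 2*(-5)*0))*(-7) = (20*(-2 + 0))*(-7) = (20*(-2))*(-7) = -40*(-7) = 280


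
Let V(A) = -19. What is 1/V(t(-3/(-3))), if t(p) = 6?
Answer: -1/19 ≈ -0.052632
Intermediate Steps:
1/V(t(-3/(-3))) = 1/(-19) = -1/19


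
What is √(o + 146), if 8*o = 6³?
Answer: √173 ≈ 13.153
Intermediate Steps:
o = 27 (o = (⅛)*6³ = (⅛)*216 = 27)
√(o + 146) = √(27 + 146) = √173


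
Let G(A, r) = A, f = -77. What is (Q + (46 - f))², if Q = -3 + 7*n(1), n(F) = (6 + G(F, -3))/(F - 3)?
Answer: 36481/4 ≈ 9120.3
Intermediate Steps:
n(F) = (6 + F)/(-3 + F) (n(F) = (6 + F)/(F - 3) = (6 + F)/(-3 + F))
Q = -55/2 (Q = -3 + 7*((6 + 1)/(-3 + 1)) = -3 + 7*(7/(-2)) = -3 + 7*(-½*7) = -3 + 7*(-7/2) = -3 - 49/2 = -55/2 ≈ -27.500)
(Q + (46 - f))² = (-55/2 + (46 - 1*(-77)))² = (-55/2 + (46 + 77))² = (-55/2 + 123)² = (191/2)² = 36481/4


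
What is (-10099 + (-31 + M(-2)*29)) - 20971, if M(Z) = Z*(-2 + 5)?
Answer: -31275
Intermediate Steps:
M(Z) = 3*Z (M(Z) = Z*3 = 3*Z)
(-10099 + (-31 + M(-2)*29)) - 20971 = (-10099 + (-31 + (3*(-2))*29)) - 20971 = (-10099 + (-31 - 6*29)) - 20971 = (-10099 + (-31 - 174)) - 20971 = (-10099 - 205) - 20971 = -10304 - 20971 = -31275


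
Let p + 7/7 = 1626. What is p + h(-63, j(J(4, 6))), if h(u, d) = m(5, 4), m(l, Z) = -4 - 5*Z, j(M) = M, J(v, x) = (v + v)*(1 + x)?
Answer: 1601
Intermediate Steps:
J(v, x) = 2*v*(1 + x) (J(v, x) = (2*v)*(1 + x) = 2*v*(1 + x))
h(u, d) = -24 (h(u, d) = -4 - 5*4 = -4 - 20 = -24)
p = 1625 (p = -1 + 1626 = 1625)
p + h(-63, j(J(4, 6))) = 1625 - 24 = 1601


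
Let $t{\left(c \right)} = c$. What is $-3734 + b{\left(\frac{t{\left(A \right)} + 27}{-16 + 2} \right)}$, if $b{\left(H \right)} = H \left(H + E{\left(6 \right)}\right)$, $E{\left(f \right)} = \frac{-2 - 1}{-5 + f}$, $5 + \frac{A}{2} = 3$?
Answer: $- \frac{730369}{196} \approx -3726.4$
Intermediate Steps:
$A = -4$ ($A = -10 + 2 \cdot 3 = -10 + 6 = -4$)
$E{\left(f \right)} = - \frac{3}{-5 + f}$
$b{\left(H \right)} = H \left(-3 + H\right)$ ($b{\left(H \right)} = H \left(H - \frac{3}{-5 + 6}\right) = H \left(H - \frac{3}{1}\right) = H \left(H - 3\right) = H \left(-3 + H\right)$)
$-3734 + b{\left(\frac{t{\left(A \right)} + 27}{-16 + 2} \right)} = -3734 + \frac{-4 + 27}{-16 + 2} \left(-3 + \frac{-4 + 27}{-16 + 2}\right) = -3734 + \frac{23}{-14} \left(-3 + \frac{23}{-14}\right) = -3734 + 23 \left(- \frac{1}{14}\right) \left(-3 + 23 \left(- \frac{1}{14}\right)\right) = -3734 - \frac{23 \left(-3 - \frac{23}{14}\right)}{14} = -3734 - - \frac{1495}{196} = -3734 + \frac{1495}{196} = - \frac{730369}{196}$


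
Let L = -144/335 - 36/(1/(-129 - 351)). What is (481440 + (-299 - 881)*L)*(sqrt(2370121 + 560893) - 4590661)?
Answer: 6123328167888096/67 - 1333866336*sqrt(2931014)/67 ≈ 9.1359e+13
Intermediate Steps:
L = 5788656/335 (L = -144*1/335 - 36/(1/(-480)) = -144/335 - 36/(-1/480) = -144/335 - 36*(-480) = -144/335 + 17280 = 5788656/335 ≈ 17280.)
(481440 + (-299 - 881)*L)*(sqrt(2370121 + 560893) - 4590661) = (481440 + (-299 - 881)*(5788656/335))*(sqrt(2370121 + 560893) - 4590661) = (481440 - 1180*5788656/335)*(sqrt(2931014) - 4590661) = (481440 - 1366122816/67)*(-4590661 + sqrt(2931014)) = -1333866336*(-4590661 + sqrt(2931014))/67 = 6123328167888096/67 - 1333866336*sqrt(2931014)/67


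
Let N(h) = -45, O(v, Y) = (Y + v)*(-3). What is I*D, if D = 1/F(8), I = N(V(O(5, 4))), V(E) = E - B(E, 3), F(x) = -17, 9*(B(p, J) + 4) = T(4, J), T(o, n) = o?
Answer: 45/17 ≈ 2.6471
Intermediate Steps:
B(p, J) = -32/9 (B(p, J) = -4 + (⅑)*4 = -4 + 4/9 = -32/9)
O(v, Y) = -3*Y - 3*v
V(E) = 32/9 + E (V(E) = E - 1*(-32/9) = E + 32/9 = 32/9 + E)
I = -45
D = -1/17 (D = 1/(-17) = -1/17 ≈ -0.058824)
I*D = -45*(-1/17) = 45/17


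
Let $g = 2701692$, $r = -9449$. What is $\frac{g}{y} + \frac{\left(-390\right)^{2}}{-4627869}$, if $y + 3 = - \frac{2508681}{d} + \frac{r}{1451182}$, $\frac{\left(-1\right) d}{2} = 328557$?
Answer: $\frac{3942736066365839424921}{1183852375199747} \approx 3.3304 \cdot 10^{6}$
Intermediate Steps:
$d = -657114$ ($d = \left(-2\right) 328557 = -657114$)
$y = \frac{64463967876}{79466000729}$ ($y = -3 - \left(- \frac{836227}{219038} + \frac{9449}{1451182}\right) = -3 - - \frac{302861970063}{79466000729} = -3 + \left(\frac{836227}{219038} - \frac{9449}{1451182}\right) = -3 + \frac{302861970063}{79466000729} = \frac{64463967876}{79466000729} \approx 0.81121$)
$\frac{g}{y} + \frac{\left(-390\right)^{2}}{-4627869} = \frac{2701692}{\frac{64463967876}{79466000729}} + \frac{\left(-390\right)^{2}}{-4627869} = 2701692 \cdot \frac{79466000729}{64463967876} + 152100 \left(- \frac{1}{4627869}\right) = \frac{2555864981446827}{767428189} - \frac{50700}{1542623} = \frac{3942736066365839424921}{1183852375199747}$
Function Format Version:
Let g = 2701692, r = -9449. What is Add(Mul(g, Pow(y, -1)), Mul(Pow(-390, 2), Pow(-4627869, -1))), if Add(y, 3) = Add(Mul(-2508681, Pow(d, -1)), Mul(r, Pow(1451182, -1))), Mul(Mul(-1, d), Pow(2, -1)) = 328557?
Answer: Rational(3942736066365839424921, 1183852375199747) ≈ 3.3304e+6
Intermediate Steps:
d = -657114 (d = Mul(-2, 328557) = -657114)
y = Rational(64463967876, 79466000729) (y = Add(-3, Add(Mul(-2508681, Pow(-657114, -1)), Mul(-9449, Pow(1451182, -1)))) = Add(-3, Add(Mul(-2508681, Rational(-1, 657114)), Mul(-9449, Rational(1, 1451182)))) = Add(-3, Add(Rational(836227, 219038), Rational(-9449, 1451182))) = Add(-3, Rational(302861970063, 79466000729)) = Rational(64463967876, 79466000729) ≈ 0.81121)
Add(Mul(g, Pow(y, -1)), Mul(Pow(-390, 2), Pow(-4627869, -1))) = Add(Mul(2701692, Pow(Rational(64463967876, 79466000729), -1)), Mul(Pow(-390, 2), Pow(-4627869, -1))) = Add(Mul(2701692, Rational(79466000729, 64463967876)), Mul(152100, Rational(-1, 4627869))) = Add(Rational(2555864981446827, 767428189), Rational(-50700, 1542623)) = Rational(3942736066365839424921, 1183852375199747)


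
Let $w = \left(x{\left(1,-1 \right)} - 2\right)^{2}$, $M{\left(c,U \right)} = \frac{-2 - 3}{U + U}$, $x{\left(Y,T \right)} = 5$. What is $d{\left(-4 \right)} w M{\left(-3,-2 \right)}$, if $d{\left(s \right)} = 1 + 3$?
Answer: $45$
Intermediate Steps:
$d{\left(s \right)} = 4$
$M{\left(c,U \right)} = - \frac{5}{2 U}$
$w = 9$ ($w = \left(5 - 2\right)^{2} = 3^{2} = 9$)
$d{\left(-4 \right)} w M{\left(-3,-2 \right)} = 4 \cdot 9 \left(- \frac{5}{2 \left(-2\right)}\right) = 36 \left(\left(- \frac{5}{2}\right) \left(- \frac{1}{2}\right)\right) = 36 \cdot \frac{5}{4} = 45$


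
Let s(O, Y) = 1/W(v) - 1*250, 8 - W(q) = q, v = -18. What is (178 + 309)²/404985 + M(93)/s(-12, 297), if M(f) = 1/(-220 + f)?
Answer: 195763418647/334263684405 ≈ 0.58566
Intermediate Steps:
W(q) = 8 - q
s(O, Y) = -6499/26 (s(O, Y) = 1/(8 - 1*(-18)) - 1*250 = 1/(8 + 18) - 250 = 1/26 - 250 = -6499/26)
(178 + 309)²/404985 + M(93)/s(-12, 297) = (178 + 309)²/404985 + 1/((-220 + 93)*(-6499/26)) = 487²*(1/404985) - 26/6499/(-127) = 237169*(1/404985) - 1/127*(-26/6499) = 237169/404985 + 26/825373 = 195763418647/334263684405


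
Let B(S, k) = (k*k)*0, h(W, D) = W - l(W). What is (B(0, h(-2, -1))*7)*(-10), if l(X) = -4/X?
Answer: 0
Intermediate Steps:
h(W, D) = W + 4/W (h(W, D) = W - (-4)/W = W + 4/W)
B(S, k) = 0 (B(S, k) = k²*0 = 0)
(B(0, h(-2, -1))*7)*(-10) = (0*7)*(-10) = 0*(-10) = 0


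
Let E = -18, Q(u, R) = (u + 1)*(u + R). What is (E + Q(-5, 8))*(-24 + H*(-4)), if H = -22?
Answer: -1920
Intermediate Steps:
Q(u, R) = (1 + u)*(R + u)
(E + Q(-5, 8))*(-24 + H*(-4)) = (-18 + (8 - 5 + (-5)² + 8*(-5)))*(-24 - 22*(-4)) = (-18 + (8 - 5 + 25 - 40))*(-24 + 88) = (-18 - 12)*64 = -30*64 = -1920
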